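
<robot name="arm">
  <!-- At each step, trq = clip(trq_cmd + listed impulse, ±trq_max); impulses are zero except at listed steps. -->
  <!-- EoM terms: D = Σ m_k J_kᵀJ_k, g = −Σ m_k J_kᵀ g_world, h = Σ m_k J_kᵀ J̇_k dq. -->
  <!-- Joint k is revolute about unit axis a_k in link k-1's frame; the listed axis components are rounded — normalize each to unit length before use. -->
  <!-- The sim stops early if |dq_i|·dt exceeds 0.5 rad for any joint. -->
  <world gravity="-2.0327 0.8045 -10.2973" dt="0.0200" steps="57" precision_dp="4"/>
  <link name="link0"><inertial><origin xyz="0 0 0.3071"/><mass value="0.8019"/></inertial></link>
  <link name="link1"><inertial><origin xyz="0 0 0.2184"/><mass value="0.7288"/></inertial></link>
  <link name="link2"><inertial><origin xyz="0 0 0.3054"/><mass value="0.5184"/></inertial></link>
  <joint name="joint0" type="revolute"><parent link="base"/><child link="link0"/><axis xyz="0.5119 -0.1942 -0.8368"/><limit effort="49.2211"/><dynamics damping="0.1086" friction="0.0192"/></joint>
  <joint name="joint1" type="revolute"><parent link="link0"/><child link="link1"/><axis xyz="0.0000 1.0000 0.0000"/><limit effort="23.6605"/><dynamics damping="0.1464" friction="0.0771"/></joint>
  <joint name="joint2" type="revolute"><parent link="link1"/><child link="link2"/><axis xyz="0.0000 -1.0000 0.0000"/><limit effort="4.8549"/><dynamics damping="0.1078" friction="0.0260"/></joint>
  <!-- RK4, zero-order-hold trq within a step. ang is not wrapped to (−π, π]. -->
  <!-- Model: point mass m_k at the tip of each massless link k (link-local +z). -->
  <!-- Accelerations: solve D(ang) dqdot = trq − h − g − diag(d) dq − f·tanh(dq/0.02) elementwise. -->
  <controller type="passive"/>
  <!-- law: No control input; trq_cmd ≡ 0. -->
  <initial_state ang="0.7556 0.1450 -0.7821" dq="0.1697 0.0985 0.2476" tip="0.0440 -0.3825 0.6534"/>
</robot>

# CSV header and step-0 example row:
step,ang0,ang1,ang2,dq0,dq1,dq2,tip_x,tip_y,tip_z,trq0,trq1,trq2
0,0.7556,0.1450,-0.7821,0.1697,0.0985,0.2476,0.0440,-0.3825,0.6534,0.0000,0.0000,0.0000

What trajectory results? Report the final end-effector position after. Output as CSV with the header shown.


step,ang0,ang1,ang2,dq0,dq1,dq2,tip_x,tip_y,tip_z,trq0,trq1,trq2
1,0.7613,0.1449,-0.7851,0.4034,-0.0762,-0.4901,0.0420,-0.3847,0.6517,0.0000,0.0000,0.0000
2,0.7718,0.1426,-0.8006,0.6436,-0.1483,-1.0468,0.0396,-0.3887,0.6469,0.0000,0.0000,0.0000
3,0.7871,0.1394,-0.8263,0.8885,-0.1621,-1.5015,0.0367,-0.3945,0.6389,0.0000,0.0000,0.0000
4,0.8074,0.1365,-0.8601,1.1393,-0.1196,-1.8655,0.0331,-0.4021,0.6279,0.0000,0.0000,0.0000
5,0.8327,0.1350,-0.9003,1.3967,-0.0217,-2.1477,0.0287,-0.4114,0.6138,0.0000,0.0000,0.0000
6,0.8632,0.1356,-0.9460,1.6583,0.0873,-2.4142,0.0234,-0.4222,0.5963,0.0000,0.0000,0.0000
7,0.8991,0.1389,-0.9962,1.9296,0.2571,-2.5967,0.0168,-0.4340,0.5754,0.0000,0.0000,0.0000
8,0.9405,0.1464,-1.0492,2.2124,0.5020,-2.6780,0.0089,-0.4468,0.5509,0.0000,0.0000,0.0000
9,0.9877,0.1595,-1.1027,2.5075,0.8260,-2.6520,-0.0006,-0.4601,0.5227,0.0000,0.0000,0.0000
10,1.0409,0.1800,-1.1545,2.8148,1.2329,-2.5082,-0.0118,-0.4736,0.4906,0.0000,0.0000,0.0000
11,1.1004,0.2094,-1.2021,3.1335,1.7247,-2.2325,-0.0249,-0.4868,0.4547,0.0000,0.0000,0.0000
12,1.1663,0.2495,-1.2428,3.4617,2.2999,-1.8087,-0.0399,-0.4992,0.4149,0.0000,0.0000,0.0000
13,1.2389,0.3019,-1.2734,3.7962,2.9505,-1.2205,-0.0568,-0.5103,0.3714,0.0000,0.0000,0.0000
14,1.3182,0.3679,-1.2904,4.1326,3.6609,-0.4543,-0.0757,-0.5197,0.3243,0.0000,0.0000,0.0000
15,1.4041,0.4485,-1.2904,4.4657,4.3970,0.4742,-0.0963,-0.5266,0.2739,0.0000,0.0000,0.0000
16,1.4967,0.5438,-1.2704,4.7924,5.1293,1.5631,-0.1185,-0.5307,0.2206,0.0000,0.0000,0.0000
17,1.5958,0.6535,-1.2268,5.1116,5.8333,2.8177,-0.1421,-0.5313,0.1647,0.0000,0.0000,0.0000
18,1.7012,0.7767,-1.1568,5.4240,6.4708,4.2003,-0.1670,-0.5280,0.1066,0.0000,0.0000,0.0000
19,1.8127,0.9116,-1.0584,5.7344,7.0044,5.6487,-0.1931,-0.5200,0.0470,0.0000,0.0000,0.0000
20,1.9306,1.0559,-0.9311,6.0500,7.3912,7.0629,-0.2205,-0.5063,-0.0134,0.0000,0.0000,0.0000
21,2.0548,1.2059,-0.7771,6.3790,7.5654,8.2777,-0.2494,-0.4853,-0.0732,0.0000,0.0000,0.0000
22,2.1859,1.3564,-0.6030,6.7273,7.4167,9.0315,-0.2796,-0.4553,-0.1310,0.0000,0.0000,0.0000
23,2.3240,1.4994,-0.4212,7.0932,6.7975,9.0013,-0.3107,-0.4144,-0.1846,0.0000,0.0000,0.0000
24,2.4696,1.6245,-0.2495,7.4563,5.6175,8.0076,-0.3414,-0.3617,-0.2324,0.0000,0.0000,0.0000
25,2.6219,1.7209,-0.1060,7.7628,3.9669,6.2565,-0.3703,-0.2977,-0.2732,0.0000,0.0000,0.0000
26,2.7792,1.7816,-0.0011,7.9328,2.0858,4.2274,-0.3962,-0.2242,-0.3064,0.0000,0.0000,0.0000
27,2.9379,1.8045,0.0641,7.8992,0.2216,2.3406,-0.4184,-0.1433,-0.3318,0.0000,0.0000,0.0000
28,3.0937,1.7924,0.0960,7.6499,-1.3748,0.9394,-0.4363,-0.0569,-0.3485,0.0000,0.0000,0.0000
29,3.2427,1.7515,0.1046,7.2296,-2.6533,-0.0028,-0.4494,0.0328,-0.3557,0.0000,0.0000,0.0000
30,3.3822,1.6890,0.0995,6.7118,-3.5383,-0.4330,-0.4574,0.1237,-0.3524,0.0000,0.0000,0.0000
31,3.5110,1.6123,0.0897,6.1692,-4.0713,-0.4951,-0.4599,0.2136,-0.3383,0.0000,0.0000,0.0000
32,3.6292,1.5282,0.0815,5.6532,-4.2953,-0.2870,-0.4568,0.3001,-0.3137,0.0000,0.0000,0.0000
33,3.7375,1.4421,0.0793,5.1912,-4.2832,0.0628,-0.4480,0.3811,-0.2797,0.0000,0.0000,0.0000
34,3.8372,1.3578,0.0838,4.7916,-4.1277,0.3985,-0.4339,0.4546,-0.2376,0.0000,0.0000,0.0000
35,3.9296,1.2779,0.0953,4.4516,-3.8425,0.7418,-0.4150,0.5193,-0.1895,0.0000,0.0000,0.0000
36,4.0156,1.2046,0.1132,4.1623,-3.4756,1.0417,-0.3921,0.5742,-0.1375,0.0000,0.0000,0.0000
37,4.0963,1.1392,0.1365,3.9122,-3.0607,1.2754,-0.3661,0.6192,-0.0837,0.0000,0.0000,0.0000
38,4.1723,1.0824,0.1637,3.6895,-2.6189,1.4422,-0.3379,0.6546,-0.0302,0.0000,0.0000,0.0000
39,4.2440,1.0345,0.1938,3.4830,-2.1630,1.5540,-0.3086,0.6813,0.0214,0.0000,0.0000,0.0000
40,4.3117,0.9959,0.2256,3.2830,-1.7008,1.6276,-0.2790,0.7001,0.0697,0.0000,0.0000,0.0000
41,4.3753,0.9665,0.2587,3.0814,-1.2382,1.6787,-0.2497,0.7125,0.1137,0.0000,0.0000,0.0000
42,4.4349,0.9463,0.2927,2.8725,-0.7798,1.7191,-0.2214,0.7197,0.1528,0.0000,0.0000,0.0000
43,4.4902,0.9352,0.3275,2.6526,-0.3302,1.7562,-0.1944,0.7229,0.1866,0.0000,0.0000,0.0000
44,4.5409,0.9330,0.3630,2.4195,0.0935,1.7703,-0.1690,0.7232,0.2149,0.0000,0.0000,0.0000
45,4.5868,0.9384,0.3976,2.1713,0.4465,1.6965,-0.1454,0.7216,0.2376,0.0000,0.0000,0.0000
46,4.6277,0.9509,0.4310,1.9115,0.7982,1.6511,-0.1237,0.7190,0.2549,0.0000,0.0000,0.0000
47,4.6632,0.9703,0.4637,1.6423,1.1427,1.6208,-0.1040,0.7158,0.2669,0.0000,0.0000,0.0000
48,4.6933,0.9965,0.4959,1.3660,1.4756,1.5921,-0.0863,0.7125,0.2737,0.0000,0.0000,0.0000
49,4.7178,1.0292,0.5273,1.0849,1.7930,1.5518,-0.0705,0.7095,0.2753,0.0000,0.0000,0.0000
50,4.7367,1.0681,0.5578,0.8011,2.0914,1.4869,-0.0566,0.7069,0.2718,0.0000,0.0000,0.0000
51,4.7499,1.1127,0.5866,0.5161,2.3666,1.3841,-0.0446,0.7047,0.2633,0.0000,0.0000,0.0000
52,4.7573,1.1626,0.6128,0.2306,2.6137,1.2303,-0.0344,0.7029,0.2498,0.0000,0.0000,0.0000
53,4.7591,1.2171,0.6353,-0.0548,2.8268,1.0125,-0.0263,0.7012,0.2311,0.0000,0.0000,0.0000
54,4.7552,1.2754,0.6528,-0.3391,2.9985,0.7183,-0.0200,0.6995,0.2074,0.0000,0.0000,0.0000
55,4.7455,1.3367,0.6635,-0.6255,3.1197,0.3374,-0.0159,0.6971,0.1786,0.0000,0.0000,0.0000
56,4.7301,1.3998,0.6657,-0.9162,3.1870,-0.1240,-0.0139,0.6937,0.1447,0.0000,0.0000,0.0000
57,4.7088,1.4639,0.6583,-1.2149,3.2112,-0.6257,-0.0143,0.6882,0.1059,,,
# final tip position (m): -0.0143 0.6882 0.1059


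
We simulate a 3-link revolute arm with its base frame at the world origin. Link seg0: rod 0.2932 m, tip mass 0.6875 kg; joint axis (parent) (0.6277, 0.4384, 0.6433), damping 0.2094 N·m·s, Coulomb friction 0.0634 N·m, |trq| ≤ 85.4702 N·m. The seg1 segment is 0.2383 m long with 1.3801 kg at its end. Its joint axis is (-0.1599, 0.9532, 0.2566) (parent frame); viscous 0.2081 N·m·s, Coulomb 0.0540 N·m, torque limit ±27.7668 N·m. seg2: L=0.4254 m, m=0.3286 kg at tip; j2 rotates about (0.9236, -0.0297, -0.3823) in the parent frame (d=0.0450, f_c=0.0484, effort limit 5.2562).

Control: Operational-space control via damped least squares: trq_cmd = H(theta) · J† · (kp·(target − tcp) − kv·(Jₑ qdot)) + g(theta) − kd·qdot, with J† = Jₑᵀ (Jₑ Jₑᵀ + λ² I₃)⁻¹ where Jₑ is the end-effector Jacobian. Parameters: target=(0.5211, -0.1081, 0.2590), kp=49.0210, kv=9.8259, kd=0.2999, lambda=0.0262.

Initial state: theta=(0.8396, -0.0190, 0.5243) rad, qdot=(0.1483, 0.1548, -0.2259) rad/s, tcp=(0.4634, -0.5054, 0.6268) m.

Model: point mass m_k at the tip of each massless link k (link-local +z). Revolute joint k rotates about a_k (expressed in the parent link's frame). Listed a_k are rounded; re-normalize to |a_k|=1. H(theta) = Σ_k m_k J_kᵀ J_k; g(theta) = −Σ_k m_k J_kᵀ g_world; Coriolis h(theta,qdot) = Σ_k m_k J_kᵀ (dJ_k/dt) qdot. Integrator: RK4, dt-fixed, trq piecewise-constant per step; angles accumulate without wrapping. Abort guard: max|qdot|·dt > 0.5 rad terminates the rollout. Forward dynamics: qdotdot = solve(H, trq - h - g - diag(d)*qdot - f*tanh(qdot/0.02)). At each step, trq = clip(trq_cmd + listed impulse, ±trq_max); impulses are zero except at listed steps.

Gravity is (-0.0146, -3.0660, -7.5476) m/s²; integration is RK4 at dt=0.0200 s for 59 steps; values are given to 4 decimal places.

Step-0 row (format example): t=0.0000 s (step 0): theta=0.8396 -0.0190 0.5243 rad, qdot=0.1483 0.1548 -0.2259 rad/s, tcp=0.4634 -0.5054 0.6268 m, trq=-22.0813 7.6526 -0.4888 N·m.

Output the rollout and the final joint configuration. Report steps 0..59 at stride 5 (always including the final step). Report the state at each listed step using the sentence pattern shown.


t=0.1000 s (step 5): theta=0.5704 0.3848 0.9364 rad, qdot=-3.4170 5.2744 3.5999 rad/s, tcp=0.4650 -0.4230 0.6045 m, trq=-0.6148 2.4421 -1.0132 N·m.
t=0.2000 s (step 10): theta=0.2776 0.8747 1.1315 rad, qdot=-2.4343 4.4703 0.7754 rad/s, tcp=0.4784 -0.2955 0.5815 m, trq=-0.8351 -0.4818 -0.0844 N·m.
t=0.3000 s (step 15): theta=0.0789 1.2693 1.1510 rad, qdot=-1.5633 3.4058 -0.1524 rad/s, tcp=0.5173 -0.2015 0.5073 m, trq=-2.0901 -2.9293 0.2877 N·m.
t=0.4000 s (step 20): theta=-0.0418 1.5532 1.1263 rad, qdot=-0.9117 2.3014 -0.2761 rad/s, tcp=0.5442 -0.1521 0.4128 m, trq=-2.2617 -4.0311 0.4092 N·m.
t=0.5000 s (step 25): theta=-0.1164 1.7378 1.1011 rad, qdot=-0.6439 1.4436 -0.2286 rad/s, tcp=0.5519 -0.1308 0.3373 m, trq=-1.9579 -4.1726 0.4044 N·m.
t=0.6000 s (step 30): theta=-0.1774 1.8516 1.0800 rad, qdot=-0.5965 0.8756 -0.1993 rad/s, tcp=0.5485 -0.1240 0.2912 m, trq=-1.6029 -3.9974 0.3468 N·m.
t=0.7000 s (step 35): theta=-0.2363 1.9202 1.0608 rad, qdot=-0.5821 0.5249 -0.1907 rad/s, tcp=0.5412 -0.1244 0.2679 m, trq=-1.3216 -3.8234 0.2879 N·m.
t=0.8000 s (step 40): theta=-0.2926 1.9612 1.0417 rad, qdot=-0.5425 0.3147 -0.1951 rad/s, tcp=0.5337 -0.1276 0.2585 m, trq=-1.1255 -3.7216 0.2514 N·m.
t=0.9000 s (step 45): theta=-0.3439 1.9860 1.0218 rad, qdot=-0.4827 0.1915 -0.2060 rad/s, tcp=0.5274 -0.1310 0.2562 m, trq=-0.9982 -3.6824 0.2378 N·m.
t=1.0000 s (step 50): theta=-0.3889 2.0013 1.0006 rad, qdot=-0.4194 0.1209 -0.2173 rad/s, tcp=0.5226 -0.1336 0.2569 m, trq=-0.9168 -3.6835 0.2387 N·m.
t=1.1000 s (step 55): theta=-0.4278 2.0111 0.9786 rad, qdot=-0.3620 0.0807 -0.2243 rad/s, tcp=0.5193 -0.1350 0.2584 m, trq=-0.8618 -3.7064 0.2457 N·m.
t=1.1800 s (step 59): theta=-0.4551 2.0168 0.9606 rad, qdot=-0.3224 0.0612 -0.2256 rad/s, tcp=0.5175 -0.1354 0.2595 m.
final theta (rad): -0.4551 2.0168 0.9606


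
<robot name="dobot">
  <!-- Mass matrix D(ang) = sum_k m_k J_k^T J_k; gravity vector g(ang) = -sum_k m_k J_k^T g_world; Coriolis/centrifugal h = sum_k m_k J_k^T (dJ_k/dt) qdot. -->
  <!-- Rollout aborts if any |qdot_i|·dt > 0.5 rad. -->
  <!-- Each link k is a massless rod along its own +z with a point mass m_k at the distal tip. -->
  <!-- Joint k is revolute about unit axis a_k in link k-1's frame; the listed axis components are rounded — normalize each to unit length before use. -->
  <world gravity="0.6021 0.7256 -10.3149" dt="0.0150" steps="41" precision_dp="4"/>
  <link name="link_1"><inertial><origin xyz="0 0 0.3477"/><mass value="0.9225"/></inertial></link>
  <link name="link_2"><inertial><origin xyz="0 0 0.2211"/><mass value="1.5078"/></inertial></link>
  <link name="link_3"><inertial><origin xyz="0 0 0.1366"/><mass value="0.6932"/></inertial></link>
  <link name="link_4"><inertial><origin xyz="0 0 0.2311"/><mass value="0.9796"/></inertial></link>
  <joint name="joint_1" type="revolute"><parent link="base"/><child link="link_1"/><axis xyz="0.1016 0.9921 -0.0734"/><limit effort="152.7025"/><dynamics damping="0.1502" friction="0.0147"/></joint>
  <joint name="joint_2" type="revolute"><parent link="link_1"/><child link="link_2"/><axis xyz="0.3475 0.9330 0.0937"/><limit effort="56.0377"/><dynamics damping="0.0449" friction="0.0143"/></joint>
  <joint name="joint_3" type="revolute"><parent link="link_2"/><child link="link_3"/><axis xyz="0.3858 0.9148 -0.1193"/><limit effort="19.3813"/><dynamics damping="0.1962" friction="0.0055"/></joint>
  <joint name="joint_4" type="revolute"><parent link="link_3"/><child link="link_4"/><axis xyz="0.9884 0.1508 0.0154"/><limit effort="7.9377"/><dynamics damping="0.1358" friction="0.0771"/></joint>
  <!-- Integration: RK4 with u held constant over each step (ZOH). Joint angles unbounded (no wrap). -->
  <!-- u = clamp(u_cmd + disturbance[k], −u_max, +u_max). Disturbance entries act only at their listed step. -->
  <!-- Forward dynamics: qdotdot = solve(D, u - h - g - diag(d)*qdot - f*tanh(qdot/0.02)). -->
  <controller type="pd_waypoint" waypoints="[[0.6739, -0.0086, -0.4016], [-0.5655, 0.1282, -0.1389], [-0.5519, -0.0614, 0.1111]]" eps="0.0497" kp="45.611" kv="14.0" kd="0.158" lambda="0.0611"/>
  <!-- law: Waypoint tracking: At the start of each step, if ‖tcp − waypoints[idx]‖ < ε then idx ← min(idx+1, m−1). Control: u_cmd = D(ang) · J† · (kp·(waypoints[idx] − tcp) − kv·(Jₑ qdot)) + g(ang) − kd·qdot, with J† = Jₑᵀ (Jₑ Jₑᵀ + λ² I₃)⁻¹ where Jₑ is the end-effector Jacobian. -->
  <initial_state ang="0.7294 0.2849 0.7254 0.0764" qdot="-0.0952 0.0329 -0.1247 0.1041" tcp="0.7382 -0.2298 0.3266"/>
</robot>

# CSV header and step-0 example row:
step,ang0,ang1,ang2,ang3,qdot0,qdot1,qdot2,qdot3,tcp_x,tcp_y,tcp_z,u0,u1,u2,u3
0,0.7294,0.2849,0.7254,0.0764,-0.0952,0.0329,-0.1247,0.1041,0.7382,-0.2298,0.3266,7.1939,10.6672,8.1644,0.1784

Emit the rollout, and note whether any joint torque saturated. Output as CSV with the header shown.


step,ang0,ang1,ang2,ang3,qdot0,qdot1,qdot2,qdot3,tcp_x,tcp_y,tcp_z,u0,u1,u2,u3
1,0.7260,0.2911,0.7312,0.0693,-0.3548,0.8145,0.8506,-1.0161,0.7376,-0.2291,0.3242,0.9588,6.0241,5.4526,0.1576
2,0.7191,0.3088,0.7479,0.0488,-0.5739,1.5578,1.3570,-1.6957,0.7367,-0.2271,0.3153,-2.9703,2.6366,3.3527,0.0351
3,0.7094,0.3368,0.7699,0.0205,-0.7167,2.1824,1.5591,-2.0710,0.7352,-0.2242,0.3015,-5.4293,0.1003,1.6914,-0.1241
4,0.6982,0.3731,0.7935,-0.0119,-0.7719,2.6541,1.5715,-2.2356,0.7330,-0.2208,0.2840,-7.0784,-1.8906,0.3502,-0.2889
5,0.6868,0.4153,0.8164,-0.0457,-0.7444,2.9698,1.4741,-2.2638,0.7300,-0.2167,0.2639,-8.3650,-3.5403,-0.7475,-0.4429
6,0.6764,0.4611,0.8374,-0.0793,-0.6481,3.1456,1.3189,-2.2123,0.7264,-0.2123,0.2419,-9.5442,-4.9677,-1.6484,-0.5794
7,0.6677,0.5087,0.8559,-0.1118,-0.5004,3.2066,1.1371,-2.1217,0.7222,-0.2075,0.2186,-10.7316,-6.2316,-2.3819,-0.6964
8,0.6616,0.5565,0.8716,-0.1429,-0.3179,3.1787,0.9474,-2.0188,0.7177,-0.2024,0.1944,-11.9587,-7.3560,-2.9680,-0.7949
9,0.6584,0.6035,0.8844,-0.1724,-0.1151,3.0848,0.7605,-1.9194,0.7128,-0.1971,0.1698,-13.2145,-8.3473,-3.4230,-0.8769
10,0.6583,0.6486,0.8945,-0.2005,0.0959,2.9448,0.5813,-1.8317,0.7079,-0.1917,0.1451,-14.4695,-9.2054,-3.7615,-0.9452
11,0.6613,0.6915,0.9020,-0.2274,0.3060,2.7735,0.4136,-1.7587,0.7030,-0.1863,0.1204,-15.6931,-9.9304,-3.9981,-1.0021
12,0.6674,0.7316,0.9072,-0.2534,0.5103,2.5780,0.2629,-1.7016,0.6982,-0.1808,0.0960,-16.8642,-10.5257,-4.1482,-1.0500
13,0.6765,0.7687,0.9101,-0.2786,0.7037,2.3675,0.1299,-1.6587,0.6936,-0.1754,0.0721,-17.9635,-10.9962,-4.2251,-1.0909
14,0.6884,0.8025,0.9112,-0.3032,0.8829,2.1486,0.0144,-1.6275,0.6892,-0.1700,0.0487,-18.9781,-11.3498,-4.2416,-1.1268
15,0.7029,0.8330,0.9108,-0.3275,1.0467,1.9230,-0.0786,-1.6073,0.6851,-0.1648,0.0259,-19.8999,-11.5982,-4.2126,-1.1587
16,0.7197,0.8602,0.9090,-0.3515,1.1923,1.6999,-0.1573,-1.5926,0.6813,-0.1597,0.0038,-20.7265,-11.7501,-4.1446,-1.1882
17,0.7386,0.8841,0.9062,-0.3753,1.3190,1.4832,-0.2238,-1.5810,0.6777,-0.1547,-0.0175,-21.4587,-11.8176,-4.0466,-1.2162
18,0.7591,0.9048,0.9024,-0.3990,1.4269,1.2753,-0.2790,-1.5710,0.6745,-0.1500,-0.0381,-22.0997,-11.8134,-3.9271,-1.2432
19,0.7812,0.9225,0.8979,-0.4225,1.5165,1.0782,-0.3243,-1.5610,0.6716,-0.1454,-0.0579,-22.6542,-11.7497,-3.7930,-1.2694
20,0.8045,0.9373,0.8927,-0.4458,1.5884,0.8934,-0.3612,-1.5500,0.6690,-0.1411,-0.0768,-23.1278,-11.6378,-3.6501,-1.2950
21,0.8287,0.9494,0.8871,-0.4690,1.6439,0.7217,-0.3910,-1.5374,0.6666,-0.1370,-0.0950,-23.5267,-11.4881,-3.5032,-1.3202
22,0.8537,0.9591,0.8810,-0.4920,1.6840,0.5640,-0.4151,-1.5225,0.6646,-0.1330,-0.1124,-23.8576,-11.3099,-3.3560,-1.3448
23,0.8791,0.9665,0.8746,-0.5147,1.7103,0.4205,-0.4346,-1.5052,0.6628,-0.1293,-0.1290,-24.1267,-11.1112,-3.2114,-1.3690
24,0.9049,0.9719,0.8680,-0.5371,1.7241,0.2911,-0.4507,-1.4854,0.6612,-0.1257,-0.1448,-24.3405,-10.8990,-3.0718,-1.3925
25,0.9308,0.9754,0.8611,-0.5592,1.7269,0.1755,-0.4640,-1.4633,0.6598,-0.1224,-0.1599,-24.5049,-10.6789,-2.9387,-1.4154
26,0.9566,0.9773,0.8540,-0.5810,1.7201,0.0732,-0.4752,-1.4389,0.6587,-0.1192,-0.1743,-24.6255,-10.4557,-2.8133,-1.4375
27,0.9823,0.9778,0.8468,-0.6024,1.7045,-0.0148,-0.4869,-1.4121,0.6577,-0.1161,-0.1880,-24.7075,-10.2331,-2.6957,-1.4589
28,1.0077,0.9771,0.8393,-0.6234,1.6796,-0.0834,-0.5060,-1.3814,0.6569,-0.1132,-0.2010,-24.7553,-10.0148,-2.5854,-1.4796
29,1.0326,0.9754,0.8316,-0.6439,1.6496,-0.1434,-0.5207,-1.3509,0.6563,-0.1105,-0.2133,-24.7736,-9.8033,-2.4858,-1.4992
30,1.0571,0.9729,0.8236,-0.6639,1.6154,-0.1954,-0.5320,-1.3204,0.6557,-0.1078,-0.2251,-24.7663,-9.5995,-2.3962,-1.5177
31,1.0810,0.9697,0.8156,-0.6835,1.5779,-0.2399,-0.5406,-1.2897,0.6553,-0.1053,-0.2362,-24.7373,-9.4040,-2.3156,-1.5353
32,1.1044,0.9658,0.8074,-0.7026,1.5378,-0.2776,-0.5472,-1.2589,0.6550,-0.1028,-0.2467,-24.6900,-9.2171,-2.2434,-1.5520
33,1.1271,0.9614,0.7991,-0.7213,1.4959,-0.3090,-0.5522,-1.2279,0.6548,-0.1004,-0.2567,-24.6273,-9.0391,-2.1789,-1.5679
34,1.1492,0.9566,0.7907,-0.7395,1.4527,-0.3349,-0.5558,-1.1970,0.6546,-0.0981,-0.2661,-24.5521,-8.8701,-2.1215,-1.5829
35,1.1707,0.9515,0.7824,-0.7572,1.4087,-0.3560,-0.5582,-1.1663,0.6545,-0.0959,-0.2751,-24.4668,-8.7099,-2.0704,-1.5972
36,1.1915,0.9461,0.7739,-0.7745,1.3644,-0.3728,-0.5595,-1.1359,0.6545,-0.0938,-0.2835,-24.3734,-8.5585,-2.0253,-1.6109
37,1.2116,0.9404,0.7655,-0.7913,1.3202,-0.3860,-0.5598,-1.1058,0.6545,-0.0917,-0.2915,-24.2740,-8.4154,-1.9854,-1.6238
38,1.2311,0.9345,0.7571,-0.8076,1.2764,-0.3961,-0.5592,-1.0762,0.6546,-0.0896,-0.2991,-24.1702,-8.2805,-1.9503,-1.6361
39,1.2499,0.9286,0.7487,-0.8236,1.2332,-0.4036,-0.5577,-1.0470,0.6547,-0.0877,-0.3062,-24.0634,-8.1533,-1.9195,-1.6478
40,1.2680,0.9225,0.7403,-0.8391,1.1908,-0.4089,-0.5553,-1.0184,0.6548,-0.0857,-0.3129,-23.9548,-8.0335,-1.8926,-1.6590
41,1.2856,0.9164,0.7320,-0.8541,1.1494,-0.4124,-0.5523,-0.9904,0.6549,-0.0838,-0.3192,,,,
# any joint saturated: no


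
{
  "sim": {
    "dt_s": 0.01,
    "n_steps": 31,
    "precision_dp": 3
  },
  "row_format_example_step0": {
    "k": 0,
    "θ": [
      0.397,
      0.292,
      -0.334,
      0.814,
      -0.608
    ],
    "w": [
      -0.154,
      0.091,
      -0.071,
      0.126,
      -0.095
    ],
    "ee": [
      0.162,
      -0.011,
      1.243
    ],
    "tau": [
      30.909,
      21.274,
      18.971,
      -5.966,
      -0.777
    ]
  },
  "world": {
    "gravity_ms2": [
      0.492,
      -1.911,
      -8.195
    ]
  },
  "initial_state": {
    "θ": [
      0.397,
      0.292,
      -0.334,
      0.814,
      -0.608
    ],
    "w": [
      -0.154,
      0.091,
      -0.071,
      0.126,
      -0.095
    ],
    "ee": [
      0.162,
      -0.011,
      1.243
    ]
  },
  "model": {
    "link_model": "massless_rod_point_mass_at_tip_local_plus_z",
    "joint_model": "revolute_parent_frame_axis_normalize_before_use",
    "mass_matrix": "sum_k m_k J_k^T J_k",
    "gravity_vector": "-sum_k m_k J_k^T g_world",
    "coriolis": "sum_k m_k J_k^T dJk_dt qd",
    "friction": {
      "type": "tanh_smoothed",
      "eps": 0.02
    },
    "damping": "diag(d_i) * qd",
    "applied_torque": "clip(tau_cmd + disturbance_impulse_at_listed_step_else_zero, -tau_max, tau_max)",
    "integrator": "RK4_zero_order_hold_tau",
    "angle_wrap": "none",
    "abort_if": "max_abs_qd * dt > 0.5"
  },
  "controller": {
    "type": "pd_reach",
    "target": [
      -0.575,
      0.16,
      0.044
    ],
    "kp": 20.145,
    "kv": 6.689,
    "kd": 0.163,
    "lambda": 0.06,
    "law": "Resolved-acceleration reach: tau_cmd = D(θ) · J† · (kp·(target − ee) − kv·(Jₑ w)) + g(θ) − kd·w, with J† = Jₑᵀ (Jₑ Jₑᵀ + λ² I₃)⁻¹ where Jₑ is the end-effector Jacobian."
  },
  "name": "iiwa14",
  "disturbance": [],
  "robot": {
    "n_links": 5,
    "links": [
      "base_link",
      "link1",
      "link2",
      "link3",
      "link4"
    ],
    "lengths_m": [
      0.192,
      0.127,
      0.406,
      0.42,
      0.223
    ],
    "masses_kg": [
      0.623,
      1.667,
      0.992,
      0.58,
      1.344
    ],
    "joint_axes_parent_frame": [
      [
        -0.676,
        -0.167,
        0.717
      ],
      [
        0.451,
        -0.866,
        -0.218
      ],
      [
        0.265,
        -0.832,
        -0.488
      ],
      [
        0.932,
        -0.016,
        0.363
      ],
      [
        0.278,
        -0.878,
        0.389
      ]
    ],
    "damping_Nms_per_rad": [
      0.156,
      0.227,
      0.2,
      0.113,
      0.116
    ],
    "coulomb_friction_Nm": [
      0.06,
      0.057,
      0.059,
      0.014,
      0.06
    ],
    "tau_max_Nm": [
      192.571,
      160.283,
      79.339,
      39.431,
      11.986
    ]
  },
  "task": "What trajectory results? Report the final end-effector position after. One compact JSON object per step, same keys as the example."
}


{"k":1,"\u03b8":[0.399,0.295,-0.334,0.82,-0.611],"w":[0.523,0.426,0.044,1.111,-0.548],"ee":[0.162,-0.013,1.242],"tau":[28.941,19.679,17.662,-5.985,-0.657]}
{"k":2,"\u03b8":[0.407,0.3,-0.333,0.836,-0.618],"w":[1.15,0.745,0.141,2.002,-0.863],"ee":[0.16,-0.015,1.238],"tau":[26.857,18.022,16.295,-5.934,-0.601]}
{"k":3,"\u03b8":[0.422,0.309,-0.331,0.86,-0.628],"w":[1.728,1.001,0.288,2.801,-1.068],"ee":[0.157,-0.016,1.233],"tau":[24.714,16.324,14.875,-5.831,-0.59]}
{"k":4,"\u03b8":[0.442,0.32,-0.327,0.891,-0.639],"w":[2.26,1.187,0.499,3.504,-1.168],"ee":[0.153,-0.016,1.226],"tau":[22.568,14.614,13.427,-5.689,-0.613]}
{"k":5,"\u03b8":[0.467,0.333,-0.321,0.929,-0.651],"w":[2.75,1.304,0.779,4.109,-1.172],"ee":[0.147,-0.016,1.218],"tau":[20.466,12.923,11.977,-5.518,-0.659]}
{"k":6,"\u03b8":[0.496,0.346,-0.311,0.973,-0.663],"w":[3.202,1.355,1.125,4.619,-1.094],"ee":[0.141,-0.016,1.208],"tau":[18.443,11.281,10.553,-5.329,-0.72]}
{"k":7,"\u03b8":[0.53,0.359,-0.298,1.021,-0.673],"w":[3.619,1.348,1.533,5.033,-0.946],"ee":[0.133,-0.016,1.197],"tau":[16.52,9.715,9.177,-5.127,-0.788]}
{"k":8,"\u03b8":[0.568,0.373,-0.28,1.073,-0.682],"w":[4.006,1.289,1.996,5.356,-0.745],"ee":[0.124,-0.015,1.184],"tau":[14.71,8.25,7.87,-4.919,-0.859]}
{"k":9,"\u03b8":[0.61,0.385,-0.258,1.128,-0.688],"w":[4.367,1.184,2.504,5.591,-0.505],"ee":[0.115,-0.014,1.171],"tau":[13.018,6.904,6.644,-4.708,-0.929]}
{"k":10,"\u03b8":[0.656,0.396,-0.23,1.185,-0.692],"w":[4.706,1.04,3.051,5.742,-0.24],"ee":[0.104,-0.013,1.157],"tau":[11.442,5.691,5.512,-4.499,-0.995]}
{"k":11,"\u03b8":[0.704,0.406,-0.197,1.243,-0.693],"w":[5.023,0.858,3.634,5.813,0.024],"ee":[0.093,-0.011,1.142],"tau":[9.971,4.626,4.481,-4.292,-1.052]}
{"k":12,"\u03b8":[0.756,0.413,-0.157,1.301,-0.692],"w":[5.315,0.635,4.253,5.81,0.23],"ee":[0.082,-0.01,1.126],"tau":[8.569,3.73,3.566,-4.087,-1.087]}
{"k":13,"\u03b8":[0.81,0.418,-0.112,1.359,-0.689],"w":[5.592,0.392,4.88,5.74,0.439],"ee":[0.07,-0.007,1.109],"tau":[7.274,2.978,2.75,-3.884,-1.117]}
{"k":14,"\u03b8":[0.868,0.421,-0.06,1.415,-0.683],"w":[5.854,0.128,5.507,5.608,0.639],"ee":[0.057,-0.005,1.092],"tau":[6.08,2.37,2.028,-3.684,-1.141]}
{"k":15,"\u03b8":[0.927,0.421,-0.002,1.47,-0.676],"w":[6.105,-0.141,6.115,5.416,0.827],"ee":[0.045,-0.002,1.075],"tau":[4.984,1.903,1.405,-3.487,-1.159]}
{"k":16,"\u03b8":[0.99,0.418,0.062,1.523,-0.667],"w":[6.344,-0.426,6.709,5.174,0.984],"ee":[0.032,0.001,1.057],"tau":[3.979,1.567,0.868,-3.293,-1.168]}
{"k":17,"\u03b8":[1.054,0.412,0.132,1.574,-0.657],"w":[6.568,-0.735,7.292,4.89,1.097],"ee":[0.019,0.004,1.039],"tau":[3.061,1.345,0.401,-3.103,-1.165]}
{"k":18,"\u03b8":[1.121,0.403,0.208,1.621,-0.645],"w":[6.773,-1.066,7.853,4.572,1.157],"ee":[0.006,0.008,1.021],"tau":[2.23,1.22,-0.008,-2.917,-1.15]}
{"k":19,"\u03b8":[1.189,0.391,0.289,1.665,-0.634],"w":[6.956,-1.418,8.382,4.229,1.158],"ee":[-0.007,0.012,1.003],"tau":[1.486,1.168,-0.374,-2.737,-1.123]}
{"k":20,"\u03b8":[1.26,0.375,0.376,1.706,-0.623],"w":[7.112,-1.788,8.871,3.872,1.098],"ee":[-0.02,0.016,0.985],"tau":[0.826,1.162,-0.714,-2.561,-1.082]}
{"k":21,"\u03b8":[1.332,0.355,0.466,1.743,-0.612],"w":[7.233,-2.174,9.31,3.513,0.974],"ee":[-0.033,0.02,0.967],"tau":[0.246,1.176,-1.046,-2.393,-1.028]}
{"k":22,"\u03b8":[1.404,0.331,0.562,1.776,-0.603],"w":[7.314,-2.57,9.691,3.163,0.791],"ee":[-0.046,0.025,0.949],"tau":[-0.261,1.184,-1.387,-2.232,-0.962]}
{"k":23,"\u03b8":[1.478,0.304,0.66,1.806,-0.597],"w":[7.347,-2.973,10.005,2.836,0.558],"ee":[-0.059,0.03,0.931],"tau":[-0.705,1.172,-1.744,-2.083,-0.885]}
{"k":24,"\u03b8":[1.551,0.272,0.761,1.833,-0.592],"w":[7.327,-3.376,10.246,2.541,0.29],"ee":[-0.072,0.034,0.913],"tau":[-1.1,1.141,-2.116,-1.947,-0.802]}
{"k":25,"\u03b8":[1.624,0.236,0.865,1.857,-0.591],"w":[7.253,-3.772,10.413,2.284,0.008],"ee":[-0.084,0.039,0.896],"tau":[-1.454,1.103,-2.491,-1.829,-0.715]}
{"k":26,"\u03b8":[1.696,0.196,0.969,1.879,-0.592],"w":[7.135,-4.159,10.504,2.061,-0.219],"ee":[-0.097,0.044,0.878],"tau":[-1.762,1.069,-2.855,-1.733,-0.642]}
{"k":27,"\u03b8":[1.766,0.153,1.074,1.898,-0.595],"w":[6.965,-4.527,10.527,1.883,-0.434],"ee":[-0.109,0.049,0.861],"tau":[-2.045,1.08,-3.178,-1.666,-0.569]}
{"k":28,"\u03b8":[1.835,0.106,1.18,1.916,-0.601],"w":[6.747,-4.87,10.486,1.752,-0.631],"ee":[-0.122,0.054,0.843],"tau":[-2.305,1.156,-3.44,-1.629,-0.497]}
{"k":29,"\u03b8":[1.901,0.056,1.284,1.933,-0.608],"w":[6.492,-5.18,10.39,1.664,-0.8],"ee":[-0.134,0.059,0.826],"tau":[-2.537,1.301,-3.63,-1.626,-0.426]}
{"k":30,"\u03b8":[1.965,0.003,1.387,1.95,-0.616],"w":[6.211,-5.454,10.247,1.614,-0.939],"ee":[-0.146,0.064,0.809],"tau":[-2.738,1.507,-3.744,-1.657,-0.358]}
{"k":31,"\u03b8":[2.025,-0.053,1.489,1.966,-0.626],"w":[5.914,-5.687,10.066,1.597,-1.05],"ee":[-0.157,0.069,0.792]}
{"summary": "final ee position (m): -0.157 0.069 0.792"}


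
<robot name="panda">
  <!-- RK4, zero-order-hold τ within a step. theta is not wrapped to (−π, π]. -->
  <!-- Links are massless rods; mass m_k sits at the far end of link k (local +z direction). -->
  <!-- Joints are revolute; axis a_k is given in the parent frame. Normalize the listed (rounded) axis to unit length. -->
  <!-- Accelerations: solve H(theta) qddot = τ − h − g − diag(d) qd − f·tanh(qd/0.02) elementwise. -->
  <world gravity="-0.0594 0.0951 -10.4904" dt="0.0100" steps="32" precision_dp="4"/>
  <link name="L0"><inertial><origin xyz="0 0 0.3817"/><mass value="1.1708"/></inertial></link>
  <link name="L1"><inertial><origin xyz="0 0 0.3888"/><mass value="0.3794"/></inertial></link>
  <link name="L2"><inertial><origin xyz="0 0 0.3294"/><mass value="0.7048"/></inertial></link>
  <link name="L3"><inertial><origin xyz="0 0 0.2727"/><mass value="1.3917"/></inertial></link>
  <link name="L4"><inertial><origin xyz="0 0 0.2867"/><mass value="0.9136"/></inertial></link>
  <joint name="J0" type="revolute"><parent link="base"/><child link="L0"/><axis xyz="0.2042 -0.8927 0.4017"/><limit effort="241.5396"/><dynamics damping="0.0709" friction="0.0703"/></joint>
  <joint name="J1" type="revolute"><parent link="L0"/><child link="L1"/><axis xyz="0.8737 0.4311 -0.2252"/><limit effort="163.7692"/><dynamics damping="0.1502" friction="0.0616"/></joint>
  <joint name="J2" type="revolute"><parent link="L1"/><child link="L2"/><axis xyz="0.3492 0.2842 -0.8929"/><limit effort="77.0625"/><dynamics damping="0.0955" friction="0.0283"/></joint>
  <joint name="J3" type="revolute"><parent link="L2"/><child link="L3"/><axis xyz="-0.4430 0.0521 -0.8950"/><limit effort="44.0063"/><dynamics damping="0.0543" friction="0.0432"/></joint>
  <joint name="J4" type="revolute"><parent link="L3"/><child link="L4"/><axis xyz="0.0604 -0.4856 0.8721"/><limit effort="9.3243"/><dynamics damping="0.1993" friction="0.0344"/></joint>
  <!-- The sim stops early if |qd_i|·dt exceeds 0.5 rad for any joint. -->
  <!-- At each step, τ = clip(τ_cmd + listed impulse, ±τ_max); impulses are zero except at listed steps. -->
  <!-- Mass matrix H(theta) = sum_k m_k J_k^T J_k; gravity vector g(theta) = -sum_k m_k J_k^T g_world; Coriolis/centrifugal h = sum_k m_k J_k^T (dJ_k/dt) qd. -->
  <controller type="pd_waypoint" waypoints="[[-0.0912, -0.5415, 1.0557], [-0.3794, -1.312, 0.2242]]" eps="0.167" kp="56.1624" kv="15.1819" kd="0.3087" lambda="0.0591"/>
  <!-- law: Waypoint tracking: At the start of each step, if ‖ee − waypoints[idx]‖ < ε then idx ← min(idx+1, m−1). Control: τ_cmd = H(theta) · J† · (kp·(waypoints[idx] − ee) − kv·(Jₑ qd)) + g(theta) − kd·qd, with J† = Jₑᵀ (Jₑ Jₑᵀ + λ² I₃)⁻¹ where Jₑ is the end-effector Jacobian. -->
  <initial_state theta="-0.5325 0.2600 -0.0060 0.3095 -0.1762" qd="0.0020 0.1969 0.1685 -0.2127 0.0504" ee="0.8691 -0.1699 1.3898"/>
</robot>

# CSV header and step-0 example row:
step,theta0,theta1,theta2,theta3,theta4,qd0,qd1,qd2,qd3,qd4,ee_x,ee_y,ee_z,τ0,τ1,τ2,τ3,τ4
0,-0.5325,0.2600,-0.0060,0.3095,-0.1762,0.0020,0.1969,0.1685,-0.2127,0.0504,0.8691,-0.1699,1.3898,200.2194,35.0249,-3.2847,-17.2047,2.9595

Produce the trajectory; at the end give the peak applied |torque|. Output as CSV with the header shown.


step,theta0,theta1,theta2,theta3,theta4,qd0,qd1,qd2,qd3,qd4,ee_x,ee_y,ee_z,τ0,τ1,τ2,τ3,τ4
1,-0.5292,0.2642,-0.0043,0.3181,-0.1808,0.6511,0.6322,0.2109,1.9324,-0.8819,0.8674,-0.1744,1.3897,180.9981,28.4805,-3.7729,-15.7158,2.8319
2,-0.5199,0.2720,-0.0008,0.3459,-0.1915,1.2292,0.9193,0.5120,3.6668,-1.1683,0.8620,-0.1808,1.3909,162.8212,22.0910,-4.3843,-14.2367,2.4077
3,-0.5051,0.2824,0.0050,0.3890,-0.2048,1.7342,1.1444,0.7033,4.9943,-1.3821,0.8532,-0.1889,1.3931,145.8122,15.6478,-5.0269,-12.7535,1.9714
4,-0.4855,0.2946,0.0127,0.4439,-0.2197,2.1849,1.2915,0.8872,6.0321,-1.4648,0.8411,-0.1986,1.3963,129.3668,9.4039,-5.6224,-11.2604,1.5449
5,-0.4617,0.3079,0.0223,0.5080,-0.2348,2.5877,1.3591,1.0906,6.8285,-1.4395,0.8260,-0.2095,1.4001,113.2757,3.5610,-6.1047,-9.7654,1.1625
6,-0.4341,0.3215,0.0343,0.5791,-0.2491,2.9445,1.3479,1.3308,7.4119,-1.3239,0.8082,-0.2216,1.4044,97.5697,-1.6945,-6.4344,-8.2908,0.8433
7,-0.4031,0.3345,0.0489,0.6551,-0.2617,3.2546,1.2633,1.6112,7.8041,-1.1400,0.7878,-0.2346,1.4088,82.4329,-6.2348,-6.6064,-6.8686,0.5981
8,-0.3693,0.3464,0.0666,0.7341,-0.2722,3.5164,1.1146,1.9248,8.0288,-0.9122,0.7653,-0.2482,1.4133,68.0804,-10.0056,-6.6457,-5.5326,0.4297
9,-0.3330,0.3566,0.0875,0.8148,-0.2803,3.7281,0.9139,2.2575,8.1136,-0.6648,0.7408,-0.2623,1.4175,54.6704,-13.0160,-6.5950,-4.3124,0.3353
10,-0.2950,0.3645,0.1118,0.8957,-0.2857,3.8885,0.6745,2.5921,8.0880,-0.4184,0.7149,-0.2766,1.4214,42.2738,-15.3121,-6.5004,-3.2295,0.3068
11,-0.2555,0.3699,0.1394,0.9759,-0.2888,3.9972,0.4099,2.9108,7.9803,-0.1878,0.6876,-0.2910,1.4247,30.8916,-16.9540,-6.4017,-2.2968,0.3331
12,-0.2153,0.3726,0.1700,1.0548,-0.2896,4.0544,0.1353,3.1885,7.8195,-0.0030,0.6594,-0.3054,1.4274,20.4896,-18.0313,-6.3353,-1.5204,0.4094
13,-0.1747,0.3726,0.2030,1.1320,-0.2891,4.0624,-0.1297,3.3848,7.6430,0.0812,0.6304,-0.3196,1.4294,10.9790,-18.6494,-6.3267,-0.9022,0.5424
14,-0.1343,0.3700,0.2377,1.2072,-0.2876,4.0243,-0.3970,3.5682,7.4260,0.2210,0.6009,-0.3335,1.4306,2.3750,-18.6762,-6.3342,-0.4257,0.6620
15,-0.0944,0.3647,0.2742,1.2801,-0.2846,3.9439,-0.6530,3.7106,7.1891,0.3606,0.5712,-0.3471,1.4311,-5.2976,-18.2869,-6.3932,-0.0874,0.7803
16,-0.0556,0.3570,0.3117,1.3506,-0.2804,3.8270,-0.8889,3.8012,6.9477,0.4806,0.5414,-0.3603,1.4309,-12.0668,-17.5917,-6.5116,0.1227,0.8973
17,-0.0180,0.3471,0.3499,1.4188,-0.2751,3.6794,-1.1022,3.8456,6.7060,0.5869,0.5117,-0.3729,1.4299,-17.9673,-16.6719,-6.6872,0.2192,1.0061
18,0.0179,0.3351,0.3883,1.4845,-0.2689,3.5073,-1.2914,3.8506,6.4662,0.6827,0.4823,-0.3851,1.4283,-23.0453,-15.6091,-6.9167,0.2178,1.1023
19,0.0520,0.3214,0.4266,1.5479,-0.2617,3.3166,-1.4568,3.8244,6.2290,0.7704,0.4534,-0.3966,1.4260,-27.3596,-14.4767,-7.1955,0.1344,1.1834
20,0.0841,0.3061,0.4645,1.6089,-0.2536,3.1125,-1.5996,3.7752,5.9943,0.8509,0.4250,-0.4076,1.4232,-30.9799,-13.3365,-7.5182,-0.0152,1.2485
21,0.1142,0.2896,0.5018,1.6675,-0.2449,2.8995,-1.7215,3.7111,5.7616,0.9243,0.3972,-0.4181,1.4200,-33.9828,-12.2365,-7.8790,-0.2165,1.2975
22,0.1421,0.2719,0.5385,1.7239,-0.2354,2.6814,-1.8247,3.6387,5.5307,0.9904,0.3702,-0.4280,1.4162,-36.4478,-11.2101,-8.2714,-0.4565,1.3315
23,0.1678,0.2532,0.5744,1.7780,-0.2253,2.4611,-1.9115,3.5640,5.3017,1.0484,0.3440,-0.4374,1.4121,-38.4530,-10.2774,-8.6885,-0.7236,1.3516
24,0.1913,0.2338,0.6096,1.8298,-0.2146,2.2409,-1.9842,3.4914,5.0752,1.0976,0.3186,-0.4462,1.4077,-40.0717,-9.4470,-9.1234,-1.0080,1.3594
25,0.2126,0.2137,0.6441,1.8793,-0.2035,2.0226,-2.0450,3.4243,4.8521,1.1375,0.2942,-0.4546,1.4030,-41.3708,-8.7184,-9.5694,-1.3017,1.3565
26,0.2318,0.1930,0.6780,1.9267,-0.1921,1.8071,-2.0957,3.3650,4.6337,1.1677,0.2707,-0.4624,1.3981,-42.4083,-8.0841,-10.0196,-1.5981,1.3443
27,0.2488,0.1719,0.7113,1.9719,-0.1804,1.5954,-2.1380,3.3149,4.4215,1.1881,0.2481,-0.4698,1.3930,-43.2339,-7.5324,-10.4678,-1.8918,1.3242
28,0.2637,0.1504,0.7442,2.0150,-0.1685,1.3877,-2.1733,3.2746,4.2168,1.1991,0.2264,-0.4767,1.3877,-43.8882,-7.0485,-10.9077,-2.1788,1.2972
29,0.2766,0.1285,0.7767,2.0561,-0.1566,1.1843,-2.2026,3.2442,4.0211,1.2011,0.2057,-0.4832,1.3823,-44.4031,-6.6163,-11.3337,-2.4558,1.2644
30,0.2874,0.1064,0.8090,2.0953,-0.1447,0.9853,-2.2268,3.2235,3.8354,1.1948,0.1859,-0.4893,1.3768,-44.8026,-6.2195,-11.7404,-2.7202,1.2265
31,0.2963,0.0840,0.8411,2.1327,-0.1329,0.7906,-2.2464,3.2118,3.6605,1.1811,0.1671,-0.4950,1.3713,-45.1034,-5.8423,-12.1229,-2.9700,1.1841
32,0.3033,0.0615,0.8732,2.1685,-0.1213,0.6000,-2.2617,3.2085,3.4969,1.1609,0.1491,-0.5002,1.3656,,,,,
# max |τ| (N·m): 200.2194


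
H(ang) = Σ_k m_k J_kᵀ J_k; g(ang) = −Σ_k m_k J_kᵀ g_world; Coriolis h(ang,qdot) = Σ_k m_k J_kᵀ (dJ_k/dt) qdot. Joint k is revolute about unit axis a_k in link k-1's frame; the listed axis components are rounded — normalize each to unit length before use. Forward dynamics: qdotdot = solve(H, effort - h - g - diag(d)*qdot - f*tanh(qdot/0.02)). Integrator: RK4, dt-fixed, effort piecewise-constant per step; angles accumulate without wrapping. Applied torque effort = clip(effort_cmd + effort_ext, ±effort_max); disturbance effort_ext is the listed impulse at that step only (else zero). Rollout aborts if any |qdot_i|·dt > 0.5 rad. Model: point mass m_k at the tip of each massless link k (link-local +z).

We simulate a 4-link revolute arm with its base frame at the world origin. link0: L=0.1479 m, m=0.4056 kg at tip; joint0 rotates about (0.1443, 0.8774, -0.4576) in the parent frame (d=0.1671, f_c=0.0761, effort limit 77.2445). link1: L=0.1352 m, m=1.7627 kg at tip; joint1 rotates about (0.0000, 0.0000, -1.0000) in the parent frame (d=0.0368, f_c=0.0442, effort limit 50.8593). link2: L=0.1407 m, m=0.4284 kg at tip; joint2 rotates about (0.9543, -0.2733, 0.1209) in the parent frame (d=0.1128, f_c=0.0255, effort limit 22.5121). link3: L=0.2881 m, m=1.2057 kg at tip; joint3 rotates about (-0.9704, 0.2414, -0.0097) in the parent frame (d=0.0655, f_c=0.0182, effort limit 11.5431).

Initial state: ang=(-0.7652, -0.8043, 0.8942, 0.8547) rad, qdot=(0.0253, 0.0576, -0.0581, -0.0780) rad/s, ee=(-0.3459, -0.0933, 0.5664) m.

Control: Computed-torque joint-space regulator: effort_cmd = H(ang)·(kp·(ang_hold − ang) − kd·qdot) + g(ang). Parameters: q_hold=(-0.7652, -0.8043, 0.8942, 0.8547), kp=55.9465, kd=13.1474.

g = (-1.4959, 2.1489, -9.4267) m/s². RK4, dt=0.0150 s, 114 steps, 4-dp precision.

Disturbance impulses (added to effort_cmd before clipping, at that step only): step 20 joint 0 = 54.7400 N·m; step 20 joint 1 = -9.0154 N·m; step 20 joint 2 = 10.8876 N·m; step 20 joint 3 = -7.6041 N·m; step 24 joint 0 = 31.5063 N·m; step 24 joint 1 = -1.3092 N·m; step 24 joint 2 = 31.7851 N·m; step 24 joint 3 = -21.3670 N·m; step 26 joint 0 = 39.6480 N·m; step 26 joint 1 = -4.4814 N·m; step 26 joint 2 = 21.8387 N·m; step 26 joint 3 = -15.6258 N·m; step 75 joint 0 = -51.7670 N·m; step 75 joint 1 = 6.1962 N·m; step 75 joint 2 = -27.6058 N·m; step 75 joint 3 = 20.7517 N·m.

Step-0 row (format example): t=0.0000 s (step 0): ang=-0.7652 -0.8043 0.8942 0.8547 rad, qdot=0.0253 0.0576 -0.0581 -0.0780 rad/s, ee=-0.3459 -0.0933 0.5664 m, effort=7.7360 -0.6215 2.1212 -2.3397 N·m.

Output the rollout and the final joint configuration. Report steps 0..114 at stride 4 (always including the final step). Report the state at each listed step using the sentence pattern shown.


t=0.0600 s (step 4): ang=-0.7648 -0.8044 0.8939 0.8538 rad, qdot=0.0037 0.0035 -0.0010 -0.0058 rad/s, ee=-0.3456 -0.0933 0.5666 m, effort=7.8014 -0.6262 2.1382 -2.3620 N·m.
t=0.1200 s (step 8): ang=-0.7648 -0.8046 0.8941 0.8538 rad, qdot=0.0012 0.0054 -0.0033 -0.0038 rad/s, ee=-0.3455 -0.0934 0.5667 m, effort=7.8263 -0.6290 2.1520 -2.3721 N·m.
t=0.1800 s (step 12): ang=-0.7648 -0.8049 0.8941 0.8539 rad, qdot=0.0005 0.0058 -0.0043 -0.0028 rad/s, ee=-0.3455 -0.0933 0.5667 m, effort=7.8374 -0.6298 2.1593 -2.3774 N·m.
t=0.2400 s (step 16): ang=-0.7649 -0.8051 0.8942 0.8540 rad, qdot=0.0004 0.0059 -0.0046 -0.0026 rad/s, ee=-0.3456 -0.0933 0.5666 m, effort=7.8427 -0.6298 2.1632 -2.3802 N·m.
t=0.3000 s (step 20): ang=-0.7650 -0.8054 0.8942 0.8541 rad, qdot=0.0004 0.0060 -0.0046 -0.0026 rad/s, ee=-0.3456 -0.0933 0.5666 m, effort=62.5854 -9.6449 13.0529 -9.9858 N·m.
t=0.3600 s (step 24): ang=-0.6837 -0.8092 0.8828 0.9109 rad, qdot=0.9430 -0.0071 -0.2749 0.4659 rad/s, ee=-0.3219 -0.0755 0.5805 m, effort=32.1984 -0.8753 22.5121 -11.5431 N·m.
t=0.4200 s (step 28): ang=-0.5985 -0.7678 1.0929 1.1658 rad, qdot=1.2891 -0.0948 3.5590 3.5821 rad/s, ee=-0.2715 -0.0802 0.5778 m, effort=-7.1350 1.0604 -5.0903 1.4539 N·m.
t=0.4800 s (step 32): ang=-0.5615 -0.7720 1.1888 1.2429 rad, qdot=0.0776 -0.0269 0.3247 -0.1162 rad/s, ee=-0.2420 -0.0876 0.5790 m, effort=-0.1389 0.2088 -1.9475 -0.2920 N·m.
t=0.5400 s (step 36): ang=-0.5744 -0.7724 1.1789 1.2099 rad, qdot=-0.4307 -0.0081 -0.4833 -0.7986 rad/s, ee=-0.2445 -0.0917 0.5802 m, effort=3.7412 -0.3308 -0.2220 -1.3838 N·m.
t=0.6000 s (step 40): ang=-0.6056 -0.7727 1.1424 1.1587 rad, qdot=-0.5730 -0.0108 -0.6843 -0.8650 rad/s, ee=-0.2596 -0.0933 0.5792 m, effort=5.9119 -0.6165 0.8221 -2.0262 N·m.
t=0.6600 s (step 44): ang=-0.6396 -0.7732 1.1012 1.1096 rad, qdot=-0.5470 -0.0130 -0.6693 -0.7589 rad/s, ee=-0.2777 -0.0936 0.5764 m, effort=7.0906 -0.7454 1.4518 -2.3805 N·m.
t=0.7200 s (step 48): ang=-0.6698 -0.7736 1.0638 1.0686 rad, qdot=-0.4591 -0.0144 -0.5718 -0.6121 rad/s, ee=-0.2946 -0.0934 0.5729 m, effort=7.6885 -0.7887 1.8105 -2.5545 N·m.
t=0.7800 s (step 52): ang=-0.6943 -0.7740 1.0329 1.0361 rad, qdot=-0.3591 -0.0145 -0.4563 -0.4765 rad/s, ee=-0.3086 -0.0931 0.5694 m, effort=7.9523 -0.7902 1.9969 -2.6206 N·m.
t=0.8400 s (step 56): ang=-0.7129 -0.7744 1.0087 1.0109 rad, qdot=-0.2680 -0.0139 -0.3517 -0.3684 rad/s, ee=-0.3195 -0.0929 0.5665 m, effort=8.0324 -0.7742 2.0803 -2.6271 N·m.
t=0.9000 s (step 60): ang=-0.7265 -0.7746 0.9902 0.9914 rad, qdot=-0.1931 -0.0131 -0.2673 -0.2878 rad/s, ee=-0.3274 -0.0927 0.5642 m, effort=8.0201 -0.7530 2.1071 -2.6047 N·m.
t=0.9600 s (step 64): ang=-0.7362 -0.7748 0.9761 0.9760 rad, qdot=-0.1352 -0.0124 -0.2030 -0.2286 rad/s, ee=-0.3331 -0.0927 0.5627 m, effort=7.9688 -0.7325 2.1062 -2.5716 N·m.
t=1.0200 s (step 68): ang=-0.7429 -0.7750 0.9654 0.9636 rad, qdot=-0.0923 -0.0119 -0.1551 -0.1845 rad/s, ee=-0.3369 -0.0927 0.5617 m, effort=7.9079 -0.7150 2.0943 -2.5377 N·m.
t=1.0800 s (step 72): ang=-0.7473 -0.7752 0.9571 0.9536 rad, qdot=-0.0617 -0.0116 -0.1197 -0.1506 rad/s, ee=-0.3395 -0.0928 0.5613 m, effort=7.8518 -0.7011 2.0800 -2.5078 N·m.
t=1.1400 s (step 76): ang=-0.7612 -0.7760 0.9249 0.9134 rad, qdot=-1.4806 -0.0749 -3.5088 -4.3639 rad/s, ee=-0.3478 -0.0929 0.5604 m, effort=18.4176 -1.9315 7.1410 -5.3753 N·m.
t=1.2000 s (step 80): ang=-0.8167 -0.7848 0.8062 0.7685 rad, qdot=-0.4793 -0.0972 -0.8381 -0.9538 rad/s, ee=-0.3807 -0.0928 0.5531 m, effort=13.8273 -1.2305 5.1673 -4.1585 N·m.
t=1.2600 s (step 84): ang=-0.8296 -0.7858 0.7879 0.7504 rad, qdot=-0.0196 -0.0033 0.0250 0.0646 rad/s, ee=-0.3885 -0.0926 0.5496 m, effort=10.9431 -0.8936 3.8175 -3.2952 N·m.
t=1.3200 s (step 88): ang=-0.8250 -0.7860 0.7930 0.7546 rad, qdot=0.1410 -0.0222 0.1274 0.0649 rad/s, ee=-0.3857 -0.0926 0.5510 m, effort=9.3361 -0.7201 3.0258 -2.7514 N·m.
t=1.3800 s (step 92): ang=-0.8147 -0.7866 0.8011 0.7576 rad, qdot=0.1879 -0.0215 0.1426 0.0402 rad/s, ee=-0.3792 -0.0930 0.5549 m, effort=8.4636 -0.6378 2.5753 -2.4492 N·m.
t=1.4400 s (step 96): ang=-0.8033 -0.7871 0.8092 0.7596 rad, qdot=0.1799 -0.0204 0.1336 0.0320 rad/s, ee=-0.3720 -0.0935 0.5591 m, effort=8.0263 -0.6043 2.3348 -2.2958 N·m.
t=1.5000 s (step 100): ang=-0.7933 -0.7876 0.8166 0.7614 rad, qdot=0.1496 -0.0193 0.1166 0.0329 rad/s, ee=-0.3655 -0.0940 0.5628 m, effort=7.8373 -0.5971 2.2180 -2.2287 N·m.
t=1.5600 s (step 104): ang=-0.7852 -0.7881 0.8229 0.7634 rad, qdot=0.1142 -0.0183 0.0976 0.0358 rad/s, ee=-0.3603 -0.0944 0.5657 m, effort=7.7806 -0.6023 2.1705 -2.2085 N·m.
t=1.6200 s (step 108): ang=-0.7793 -0.7886 0.8280 0.7655 rad, qdot=0.0820 -0.0176 0.0799 0.0384 rad/s, ee=-0.3564 -0.0947 0.5677 m, effort=7.7878 -0.6121 2.1595 -2.2117 N·m.
t=1.6800 s (step 112): ang=-0.7750 -0.7890 0.8322 0.7678 rad, qdot=0.0559 -0.0171 0.0648 0.0400 rad/s, ee=-0.3535 -0.0949 0.5691 m, effort=7.8206 -0.6225 2.1655 -2.2250 N·m.
t=1.7100 s (step 114): ang=-0.7735 -0.7893 0.8340 0.7689 rad, qdot=0.0454 -0.0168 0.0584 0.0404 rad/s, ee=-0.3525 -0.0950 0.5695 m.
final ang (rad): -0.7735 -0.7893 0.8340 0.7689
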